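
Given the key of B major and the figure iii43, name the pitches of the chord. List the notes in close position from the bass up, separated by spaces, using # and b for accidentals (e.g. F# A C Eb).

A# C# D# F#

In B major, scale degree 3 is D#, and the diatonic chord built there is a minor seventh chord.
That chord is spelled D#-F#-A#-C#.
The figured bass 43 indicates second inversion, placing the fifth (A#) in the bass: A#-C#-D#-F#.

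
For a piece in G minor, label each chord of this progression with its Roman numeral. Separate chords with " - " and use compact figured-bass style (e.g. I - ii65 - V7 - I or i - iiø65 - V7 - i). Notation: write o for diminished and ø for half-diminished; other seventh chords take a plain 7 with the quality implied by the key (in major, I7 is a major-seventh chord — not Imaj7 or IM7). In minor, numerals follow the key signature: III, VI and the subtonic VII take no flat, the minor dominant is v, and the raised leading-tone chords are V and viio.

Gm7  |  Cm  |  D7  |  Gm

i7 - iv - V7 - i

Gm7 has root G, degree 1 in G minor, so i7.
Cm has root C, degree 4 in G minor, so iv.
D7: root D is the dominant; dominant seventh chord there is V7.
Gm has root G, degree 1 in G minor, so i.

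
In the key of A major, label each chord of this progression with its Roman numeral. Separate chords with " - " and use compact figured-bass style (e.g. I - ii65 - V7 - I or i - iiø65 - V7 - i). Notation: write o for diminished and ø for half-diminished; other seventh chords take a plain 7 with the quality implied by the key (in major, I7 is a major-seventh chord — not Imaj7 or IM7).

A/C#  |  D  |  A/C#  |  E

A/C# has root A, degree 1 in A major, so I6.
D: major triad on D = scale degree 4 → IV.
A/C# has root A, degree 1 in A major, so I6.
E: root E is the dominant; major triad there is V.

I6 - IV - I6 - V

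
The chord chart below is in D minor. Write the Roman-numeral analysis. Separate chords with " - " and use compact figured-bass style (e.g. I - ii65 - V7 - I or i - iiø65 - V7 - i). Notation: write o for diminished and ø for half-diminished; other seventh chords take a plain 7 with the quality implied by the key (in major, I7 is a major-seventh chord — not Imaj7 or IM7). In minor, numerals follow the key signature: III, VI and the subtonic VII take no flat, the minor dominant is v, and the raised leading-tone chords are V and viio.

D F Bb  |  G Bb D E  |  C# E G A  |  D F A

VI6 - iiø65 - V65 - i

D-F-Bb: root Bb is the submediant; major triad there is VI6.
G-Bb-D-E has root E, degree 2 in D minor, so iiø65.
C#-E-G-A: dominant seventh chord on A = scale degree 5 → V65.
D-F-A has root D, degree 1 in D minor, so i.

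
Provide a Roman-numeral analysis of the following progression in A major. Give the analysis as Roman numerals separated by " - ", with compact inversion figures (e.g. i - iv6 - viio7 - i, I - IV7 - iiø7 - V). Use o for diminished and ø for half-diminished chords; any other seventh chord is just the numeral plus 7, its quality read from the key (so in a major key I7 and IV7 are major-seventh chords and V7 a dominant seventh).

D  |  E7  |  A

IV - V7 - I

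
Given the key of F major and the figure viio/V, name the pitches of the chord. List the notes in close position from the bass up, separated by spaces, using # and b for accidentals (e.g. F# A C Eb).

viio/V is a secondary leading-tone chord. The target V is C in F major; the applied chord is rooted a semitone below, on B.
Building a diminished triad on B gives B-D-F.

B D F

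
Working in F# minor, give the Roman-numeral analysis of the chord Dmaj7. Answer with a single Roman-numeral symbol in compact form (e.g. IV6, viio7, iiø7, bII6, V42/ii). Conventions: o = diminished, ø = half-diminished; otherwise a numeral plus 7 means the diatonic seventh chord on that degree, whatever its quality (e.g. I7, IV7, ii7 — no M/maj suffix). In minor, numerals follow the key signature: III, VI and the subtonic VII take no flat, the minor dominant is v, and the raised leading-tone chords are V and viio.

Stacked in thirds the chord is D-F#-A-C#: a major seventh chord on D.
D is scale degree 6 in F# minor, and a major seventh chord on that degree is written VI7.

VI7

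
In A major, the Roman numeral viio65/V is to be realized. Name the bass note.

F#

The applied chord viio65/V is rooted on D#: D#-F#-A-C.
The figure 65 means first inversion — the third is in the bass.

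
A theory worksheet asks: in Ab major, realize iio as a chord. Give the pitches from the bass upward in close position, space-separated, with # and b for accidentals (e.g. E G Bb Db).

Bb Db Fb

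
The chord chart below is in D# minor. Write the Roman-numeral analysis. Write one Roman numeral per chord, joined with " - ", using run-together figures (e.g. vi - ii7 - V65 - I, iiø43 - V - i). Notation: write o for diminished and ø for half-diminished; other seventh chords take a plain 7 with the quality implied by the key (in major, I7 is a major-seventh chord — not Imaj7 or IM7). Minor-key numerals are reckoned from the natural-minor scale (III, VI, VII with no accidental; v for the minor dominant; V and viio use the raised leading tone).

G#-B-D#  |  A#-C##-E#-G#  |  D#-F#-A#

G#-B-D#: minor triad on G# = scale degree 4 → iv.
A#-C##-E#-G#: dominant seventh chord on A# = scale degree 5 → V7.
D#-F#-A#: minor triad on D# = scale degree 1 → i.

iv - V7 - i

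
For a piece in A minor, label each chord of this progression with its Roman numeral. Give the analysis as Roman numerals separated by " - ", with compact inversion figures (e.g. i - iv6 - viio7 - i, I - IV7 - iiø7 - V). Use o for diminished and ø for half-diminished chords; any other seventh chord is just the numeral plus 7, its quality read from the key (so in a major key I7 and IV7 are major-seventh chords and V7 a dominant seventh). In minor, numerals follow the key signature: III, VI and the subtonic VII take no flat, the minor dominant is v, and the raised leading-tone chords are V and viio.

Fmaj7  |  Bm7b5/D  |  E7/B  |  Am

Fmaj7: root F is the submediant; major seventh chord there is VI7.
Bm7b5/D: half-diminished seventh chord on B = scale degree 2 → iiø65.
E7/B has root E, degree 5 in A minor, so V43.
Am: minor triad on A = scale degree 1 → i.

VI7 - iiø65 - V43 - i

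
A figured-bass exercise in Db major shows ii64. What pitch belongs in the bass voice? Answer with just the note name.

Bb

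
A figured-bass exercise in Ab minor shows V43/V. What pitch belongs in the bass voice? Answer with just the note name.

The applied chord V43/V is rooted on Bb: Bb-D-F-Ab.
The figure 43 means second inversion — the fifth is in the bass.

F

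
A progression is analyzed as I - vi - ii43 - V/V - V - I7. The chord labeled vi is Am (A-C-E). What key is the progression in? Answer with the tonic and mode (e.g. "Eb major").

C major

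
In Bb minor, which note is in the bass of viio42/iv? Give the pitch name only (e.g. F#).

The applied chord viio42/iv is rooted on D: D-F-Ab-Cb.
The figure 42 means third inversion — the seventh is in the bass.

Cb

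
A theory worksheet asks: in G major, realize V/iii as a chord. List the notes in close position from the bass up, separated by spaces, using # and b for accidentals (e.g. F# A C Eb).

The slash means an applied dominant: we want the dominant of iii. In G major, iii is B minor, and its dominant is built on F#.
Building a major triad on F# gives F#-A#-C#.

F# A# C#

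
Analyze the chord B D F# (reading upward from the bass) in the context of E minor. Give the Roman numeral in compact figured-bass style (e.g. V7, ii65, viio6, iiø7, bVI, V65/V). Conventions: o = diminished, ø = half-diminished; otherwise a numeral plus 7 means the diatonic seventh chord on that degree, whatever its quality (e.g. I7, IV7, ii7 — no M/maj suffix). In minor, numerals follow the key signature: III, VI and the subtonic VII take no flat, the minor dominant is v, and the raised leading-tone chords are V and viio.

Stacked in thirds the chord is B-D-F#: a minor triad on B.
In E minor, B is the dominant; the diatonic minor triad there is v.

v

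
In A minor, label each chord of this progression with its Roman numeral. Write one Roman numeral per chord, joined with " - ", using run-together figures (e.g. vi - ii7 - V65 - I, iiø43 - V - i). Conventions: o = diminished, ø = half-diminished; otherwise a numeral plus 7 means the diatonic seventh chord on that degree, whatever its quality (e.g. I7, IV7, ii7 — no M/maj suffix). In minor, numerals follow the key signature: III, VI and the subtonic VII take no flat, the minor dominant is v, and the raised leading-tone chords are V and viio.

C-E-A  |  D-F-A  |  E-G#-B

C-E-A has root A, degree 1 in A minor, so i6.
D-F-A: minor triad on D = scale degree 4 → iv.
E-G#-B: root E is the dominant; major triad there is V.

i6 - iv - V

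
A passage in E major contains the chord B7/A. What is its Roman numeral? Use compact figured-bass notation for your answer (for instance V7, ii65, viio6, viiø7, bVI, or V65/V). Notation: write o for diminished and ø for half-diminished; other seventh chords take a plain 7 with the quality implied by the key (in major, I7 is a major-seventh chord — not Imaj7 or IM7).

The pitches B-D#-F#-A form a dominant seventh chord rooted on B.
B is scale degree 5 in E major, and a dominant seventh chord on that degree is written V7.
With A in the bass the chord is in third inversion, so the figured bass is 42.

V42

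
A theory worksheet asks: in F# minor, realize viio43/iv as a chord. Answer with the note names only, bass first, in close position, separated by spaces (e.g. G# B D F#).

E G A# C#

viio43/iv is a secondary leading-tone chord. The target iv is B in F# minor; the applied chord is rooted a semitone below, on A#.
Building a fully diminished seventh chord on A# gives A#-C#-E-G.
The figured bass 43 indicates second inversion, placing the fifth (E) in the bass: E-G-A#-C#.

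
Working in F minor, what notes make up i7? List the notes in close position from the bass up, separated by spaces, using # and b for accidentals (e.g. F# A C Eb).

F Ab C Eb

The numeral's case and figure indicate a minor seventh chord. In F minor its root, the first degree, is F.
That chord is spelled F-Ab-C-Eb.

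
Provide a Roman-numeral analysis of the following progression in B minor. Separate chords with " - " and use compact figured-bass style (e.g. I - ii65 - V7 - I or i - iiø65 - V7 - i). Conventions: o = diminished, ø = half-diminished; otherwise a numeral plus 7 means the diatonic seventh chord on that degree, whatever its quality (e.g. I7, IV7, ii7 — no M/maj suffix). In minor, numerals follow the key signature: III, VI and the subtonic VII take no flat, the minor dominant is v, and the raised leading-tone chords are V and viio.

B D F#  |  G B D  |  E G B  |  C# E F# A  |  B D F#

i - VI - iv - v43 - i

B-D-F#: minor triad on B = scale degree 1 → i.
G-B-D has root G, degree 6 in B minor, so VI.
E-G-B: minor triad on E = scale degree 4 → iv.
C#-E-F#-A: minor seventh chord on F# = scale degree 5 → v43.
B-D-F#: minor triad on B = scale degree 1 → i.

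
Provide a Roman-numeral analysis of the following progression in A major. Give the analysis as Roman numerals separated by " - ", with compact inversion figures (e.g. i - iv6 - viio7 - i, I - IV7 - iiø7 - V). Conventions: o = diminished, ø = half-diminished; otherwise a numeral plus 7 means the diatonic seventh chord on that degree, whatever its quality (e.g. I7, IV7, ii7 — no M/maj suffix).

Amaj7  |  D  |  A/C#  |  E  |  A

Amaj7: major seventh chord on A = scale degree 1 → I7.
D: major triad on D = scale degree 4 → IV.
A/C#: major triad on A = scale degree 1 → I6.
E: major triad on E = scale degree 5 → V.
A has root A, degree 1 in A major, so I.

I7 - IV - I6 - V - I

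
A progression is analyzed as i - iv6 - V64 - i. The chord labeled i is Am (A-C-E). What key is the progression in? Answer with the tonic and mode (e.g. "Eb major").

i is given as A-C-E — a minor triad with root A.
If A is scale degree 1 and the mode makes that degree carry a minor triad, the tonic is A and the mode is minor.

A minor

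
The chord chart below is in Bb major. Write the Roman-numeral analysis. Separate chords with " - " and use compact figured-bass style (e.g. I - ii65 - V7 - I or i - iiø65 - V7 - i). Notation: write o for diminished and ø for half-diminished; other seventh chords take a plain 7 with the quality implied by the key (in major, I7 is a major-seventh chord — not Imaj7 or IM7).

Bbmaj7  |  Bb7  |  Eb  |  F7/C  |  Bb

Bbmaj7: major seventh chord on Bb = scale degree 1 → I7.
Bb7: a dominant seventh chord on Bb, the applied dominant of IV → V7/IV.
Eb has root Eb, degree 4 in Bb major, so IV.
F7/C has root F, degree 5 in Bb major, so V43.
Bb has root Bb, degree 1 in Bb major, so I.

I7 - V7/IV - IV - V43 - I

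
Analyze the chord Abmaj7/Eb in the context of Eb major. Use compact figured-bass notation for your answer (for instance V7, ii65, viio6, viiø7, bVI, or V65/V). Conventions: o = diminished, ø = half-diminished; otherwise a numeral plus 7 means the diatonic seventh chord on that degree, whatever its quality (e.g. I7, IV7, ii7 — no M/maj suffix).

IV43

Stacked in thirds the chord is Ab-C-Eb-G: a major seventh chord on Ab.
Ab is scale degree 4 in Eb major, and a major seventh chord on that degree is written IV7.
With Eb in the bass the chord is in second inversion, so the figured bass is 43.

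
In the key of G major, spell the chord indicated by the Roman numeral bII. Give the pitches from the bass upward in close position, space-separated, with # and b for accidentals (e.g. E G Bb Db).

Ab C Eb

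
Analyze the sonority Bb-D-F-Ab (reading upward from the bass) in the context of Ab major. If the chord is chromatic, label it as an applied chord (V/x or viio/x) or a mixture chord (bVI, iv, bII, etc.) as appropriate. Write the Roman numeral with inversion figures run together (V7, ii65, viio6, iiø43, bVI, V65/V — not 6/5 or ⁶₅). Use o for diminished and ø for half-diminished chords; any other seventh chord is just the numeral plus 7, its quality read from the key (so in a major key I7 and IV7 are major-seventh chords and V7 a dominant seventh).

The pitches Bb-D-F-Ab form a dominant seventh chord rooted on Bb.
Bb is not a diatonic chord root with this quality in Ab major, but it lies a perfect fifth above Eb (V), so the chord functions as an applied dominant of V.

V7/V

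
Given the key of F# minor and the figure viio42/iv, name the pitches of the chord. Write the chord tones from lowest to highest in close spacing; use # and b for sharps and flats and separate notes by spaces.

G A# C# E

viio42/iv is a secondary leading-tone chord. The target iv is B in F# minor; the applied chord is rooted a semitone below, on A#.
Building a fully diminished seventh chord on A# gives A#-C#-E-G.
The figured bass 42 indicates third inversion, placing the seventh (G) in the bass: G-A#-C#-E.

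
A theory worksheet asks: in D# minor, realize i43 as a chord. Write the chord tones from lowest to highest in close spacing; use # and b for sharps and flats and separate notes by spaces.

A# C# D# F#

The numeral's case and figure indicate a minor seventh chord. In D# minor its root, the tonic, is D#.
Stacking thirds from D# gives D#-F#-A#-C#.
The figured bass 43 indicates second inversion, placing the fifth (A#) in the bass: A#-C#-D#-F#.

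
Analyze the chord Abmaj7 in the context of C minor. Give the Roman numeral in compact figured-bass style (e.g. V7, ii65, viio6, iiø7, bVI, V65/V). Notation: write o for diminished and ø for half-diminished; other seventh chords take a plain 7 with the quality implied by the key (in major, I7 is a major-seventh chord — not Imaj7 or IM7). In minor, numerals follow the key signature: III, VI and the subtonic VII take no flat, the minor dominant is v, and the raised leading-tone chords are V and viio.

The pitches Ab-C-Eb-G form a major seventh chord rooted on Ab.
Ab is scale degree 6 in C minor, and a major seventh chord on that degree is written VI7.

VI7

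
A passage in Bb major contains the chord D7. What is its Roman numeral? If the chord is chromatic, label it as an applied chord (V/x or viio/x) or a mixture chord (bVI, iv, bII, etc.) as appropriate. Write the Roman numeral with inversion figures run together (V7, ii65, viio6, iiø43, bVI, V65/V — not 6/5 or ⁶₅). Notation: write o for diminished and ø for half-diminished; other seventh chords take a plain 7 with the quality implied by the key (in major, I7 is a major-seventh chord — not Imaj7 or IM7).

The pitches D-F#-A-C form a dominant seventh chord rooted on D.
D is not a diatonic chord root with this quality in Bb major, but it lies a perfect fifth above G (vi), so the chord functions as an applied dominant of vi.

V7/vi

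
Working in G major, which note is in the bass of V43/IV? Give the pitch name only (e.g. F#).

The applied chord V43/IV is rooted on G: G-B-D-F.
The figure 43 means second inversion — the fifth is in the bass.

D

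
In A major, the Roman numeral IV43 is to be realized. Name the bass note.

A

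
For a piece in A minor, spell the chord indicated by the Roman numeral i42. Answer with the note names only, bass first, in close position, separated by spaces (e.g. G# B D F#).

The numeral's case and figure indicate a minor seventh chord. In A minor its root, the first degree, is A.
Stacking thirds from A gives A-C-E-G.
The figured bass 42 indicates third inversion, placing the seventh (G) in the bass: G-A-C-E.

G A C E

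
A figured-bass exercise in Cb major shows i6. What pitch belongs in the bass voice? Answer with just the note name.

i in Cb major has root Cb; the chord is Cb-Ebb-Gb.
The figure 6 means first inversion — the third is in the bass.

Ebb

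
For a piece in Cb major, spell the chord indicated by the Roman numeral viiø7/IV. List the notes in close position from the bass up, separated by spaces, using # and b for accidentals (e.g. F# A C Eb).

Eb Gb Bbb Db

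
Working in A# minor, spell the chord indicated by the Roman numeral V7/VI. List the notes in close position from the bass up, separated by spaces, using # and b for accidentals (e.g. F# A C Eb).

C# E# G# B

V7/VI is a secondary dominant — the dominant seventh of VI. VI in A# minor is F#, so the applied chord's root is C#, a perfect fifth above.
Building a dominant seventh chord on C# gives C#-E#-G#-B.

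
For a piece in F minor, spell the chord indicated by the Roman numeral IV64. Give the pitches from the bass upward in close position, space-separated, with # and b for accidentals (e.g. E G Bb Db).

Scale degree 4 in F minor is Bb; here the chord built on it is altered to a major triad. IV64 is the major subdominant, borrowed from the parallel major.
So the chord is Bb-D-F.
The figured bass 64 indicates second inversion, placing the fifth (F) in the bass: F-Bb-D.

F Bb D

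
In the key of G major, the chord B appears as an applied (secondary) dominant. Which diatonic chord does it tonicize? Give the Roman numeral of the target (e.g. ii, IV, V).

vi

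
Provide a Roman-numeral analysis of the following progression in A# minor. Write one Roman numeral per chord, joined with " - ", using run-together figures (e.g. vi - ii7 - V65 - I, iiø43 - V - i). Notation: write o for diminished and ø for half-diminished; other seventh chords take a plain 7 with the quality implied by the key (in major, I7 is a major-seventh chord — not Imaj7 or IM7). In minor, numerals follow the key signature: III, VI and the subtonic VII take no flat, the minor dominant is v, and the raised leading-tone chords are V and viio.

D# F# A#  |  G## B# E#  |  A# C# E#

D#-F#-A#: root D# is the subdominant; minor triad there is iv.
G##-B#-E#: root E# is the dominant; major triad there is V6.
A#-C#-E# has root A#, degree 1 in A# minor, so i.

iv - V6 - i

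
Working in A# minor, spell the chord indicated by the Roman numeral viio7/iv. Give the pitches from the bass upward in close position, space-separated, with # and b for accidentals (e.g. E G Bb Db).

C## E# G# B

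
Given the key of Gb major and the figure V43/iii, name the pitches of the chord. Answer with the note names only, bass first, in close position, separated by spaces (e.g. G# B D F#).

C Eb F A

V43/iii is a secondary dominant — the dominant seventh of iii. iii in Gb major is Bb, so the applied chord's root is F, a perfect fifth above.
Building a dominant seventh chord on F gives F-A-C-Eb.
The figured bass 43 indicates second inversion, placing the fifth (C) in the bass: C-Eb-F-A.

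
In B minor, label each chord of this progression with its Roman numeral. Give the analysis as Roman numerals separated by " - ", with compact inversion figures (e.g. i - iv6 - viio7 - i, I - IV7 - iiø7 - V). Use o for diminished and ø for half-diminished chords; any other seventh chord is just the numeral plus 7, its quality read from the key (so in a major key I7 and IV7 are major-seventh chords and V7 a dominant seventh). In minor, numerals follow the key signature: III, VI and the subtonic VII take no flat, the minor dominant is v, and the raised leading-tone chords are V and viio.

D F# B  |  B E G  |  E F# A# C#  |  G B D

D-F#-B: minor triad on B = scale degree 1 → i6.
B-E-G: root E is the subdominant; minor triad there is iv64.
E-F#-A#-C#: root F# is the dominant; dominant seventh chord there is V42.
G-B-D: root G is the submediant; major triad there is VI.

i6 - iv64 - V42 - VI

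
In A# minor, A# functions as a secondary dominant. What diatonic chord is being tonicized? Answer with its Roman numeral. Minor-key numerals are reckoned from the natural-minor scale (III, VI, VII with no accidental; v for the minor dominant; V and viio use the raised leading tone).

The chord is a major triad on A#.
A dominant resolves down a perfect fifth: A# → D#. In A# minor, D# is scale degree 4, i.e. iv.

iv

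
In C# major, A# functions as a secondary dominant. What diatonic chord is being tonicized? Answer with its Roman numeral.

ii

The chord is a major triad on A#.
A dominant resolves down a perfect fifth: A# → D#. In C# major, D# is scale degree 2, i.e. ii.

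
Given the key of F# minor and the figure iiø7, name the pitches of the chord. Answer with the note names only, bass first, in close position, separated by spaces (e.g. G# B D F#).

G# B D F#

In F# minor, the supertonic is G#, and the diatonic chord built there is a half-diminished seventh chord.
Stacking thirds from G# gives G#-B-D-F#.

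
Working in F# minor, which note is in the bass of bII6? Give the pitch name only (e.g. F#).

B

bII in F# minor has root G; the chord is G-B-D.
The figure 6 means first inversion — the third is in the bass.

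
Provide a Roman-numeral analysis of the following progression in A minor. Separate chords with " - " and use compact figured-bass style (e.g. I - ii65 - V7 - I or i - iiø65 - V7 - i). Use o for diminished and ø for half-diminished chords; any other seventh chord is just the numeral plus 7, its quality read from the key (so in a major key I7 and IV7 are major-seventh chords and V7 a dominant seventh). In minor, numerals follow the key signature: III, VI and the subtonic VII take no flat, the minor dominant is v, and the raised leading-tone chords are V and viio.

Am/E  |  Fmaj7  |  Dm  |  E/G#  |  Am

Am/E: root A is the tonic; minor triad there is i64.
Fmaj7: major seventh chord on F = scale degree 6 → VI7.
Dm has root D, degree 4 in A minor, so iv.
E/G# has root E, degree 5 in A minor, so V6.
Am: minor triad on A = scale degree 1 → i.

i64 - VI7 - iv - V6 - i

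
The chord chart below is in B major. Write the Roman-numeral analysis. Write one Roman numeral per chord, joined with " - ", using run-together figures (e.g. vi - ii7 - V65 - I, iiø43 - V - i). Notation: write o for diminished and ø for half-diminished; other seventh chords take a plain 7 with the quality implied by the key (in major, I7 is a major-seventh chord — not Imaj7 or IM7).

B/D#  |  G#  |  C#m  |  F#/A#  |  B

B/D#: major triad on B = scale degree 1 → I6.
G#: chromatic; G# is V of ii, so V/ii.
C#m has root C#, degree 2 in B major, so ii.
F#/A#: major triad on F# = scale degree 5 → V6.
B has root B, degree 1 in B major, so I.

I6 - V/ii - ii - V6 - I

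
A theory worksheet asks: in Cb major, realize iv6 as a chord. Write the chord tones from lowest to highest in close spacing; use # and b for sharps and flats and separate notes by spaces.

iv6 is the minor subdominant, borrowed from the parallel minor. In Cb major that root is Fb.
So the chord is Fb-Abb-Cb.
The figured bass 6 indicates first inversion, placing the third (Abb) in the bass: Abb-Cb-Fb.

Abb Cb Fb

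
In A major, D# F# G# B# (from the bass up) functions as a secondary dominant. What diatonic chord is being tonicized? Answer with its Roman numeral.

iii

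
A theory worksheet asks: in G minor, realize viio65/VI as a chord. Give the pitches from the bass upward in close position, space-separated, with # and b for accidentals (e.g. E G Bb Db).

F Ab Cb D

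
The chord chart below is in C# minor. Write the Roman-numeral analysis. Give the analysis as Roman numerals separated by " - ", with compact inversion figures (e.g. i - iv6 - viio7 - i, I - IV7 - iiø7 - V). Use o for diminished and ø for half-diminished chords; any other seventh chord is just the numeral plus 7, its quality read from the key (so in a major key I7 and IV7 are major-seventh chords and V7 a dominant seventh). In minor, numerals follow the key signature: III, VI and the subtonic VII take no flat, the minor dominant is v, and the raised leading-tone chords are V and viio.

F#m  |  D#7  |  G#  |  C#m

iv - V7/V - V - i

F#m has root F#, degree 4 in C# minor, so iv.
D#7: chromatic; D# is V of V, so V7/V.
G#: root G# is the dominant; major triad there is V.
C#m: minor triad on C# = scale degree 1 → i.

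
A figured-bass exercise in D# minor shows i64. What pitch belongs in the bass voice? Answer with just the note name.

i in D# minor has root D#; the chord is D#-F#-A#.
The figure 64 means second inversion — the fifth is in the bass.

A#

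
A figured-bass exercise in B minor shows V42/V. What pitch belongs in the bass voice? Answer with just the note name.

The applied chord V42/V is rooted on C#: C#-E#-G#-B.
The figure 42 means third inversion — the seventh is in the bass.

B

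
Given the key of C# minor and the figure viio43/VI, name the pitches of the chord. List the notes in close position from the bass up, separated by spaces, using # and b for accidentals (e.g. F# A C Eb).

D F G# B

The slash marks an applied leading-tone chord: viio of VI. In C# minor, VI is A, so the leading tone to it is G#, a half step below.
Building a fully diminished seventh chord on G# gives G#-B-D-F.
The figured bass 43 indicates second inversion, placing the fifth (D) in the bass: D-F-G#-B.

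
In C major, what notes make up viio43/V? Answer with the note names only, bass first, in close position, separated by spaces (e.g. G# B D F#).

The slash marks an applied leading-tone chord: viio of V. In C major, V is G, so the leading tone to it is F#, a half step below.
Building a fully diminished seventh chord on F# gives F#-A-C-Eb.
The figured bass 43 indicates second inversion, placing the fifth (C) in the bass: C-Eb-F#-A.

C Eb F# A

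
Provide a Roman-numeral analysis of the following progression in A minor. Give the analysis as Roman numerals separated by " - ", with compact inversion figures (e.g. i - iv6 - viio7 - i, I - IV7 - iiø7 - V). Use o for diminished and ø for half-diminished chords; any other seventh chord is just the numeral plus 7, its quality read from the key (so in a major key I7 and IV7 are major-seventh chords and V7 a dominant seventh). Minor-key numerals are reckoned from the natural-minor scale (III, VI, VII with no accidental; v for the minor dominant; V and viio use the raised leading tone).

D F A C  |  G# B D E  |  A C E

iv7 - V65 - i

D-F-A-C: root D is the subdominant; minor seventh chord there is iv7.
G#-B-D-E: root E is the dominant; dominant seventh chord there is V65.
A-C-E: minor triad on A = scale degree 1 → i.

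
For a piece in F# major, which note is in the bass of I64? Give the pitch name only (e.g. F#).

I in F# major has root F#; the chord is F#-A#-C#.
The figure 64 means second inversion — the fifth is in the bass.

C#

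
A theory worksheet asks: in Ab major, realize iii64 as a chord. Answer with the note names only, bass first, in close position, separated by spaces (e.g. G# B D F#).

The numeral's case and figure indicate a minor triad. In Ab major its root, the third degree, is C.
That chord is spelled C-Eb-G.
With the 64 figure the chord is in second inversion; from the bass G upward in close position it reads G-C-Eb.

G C Eb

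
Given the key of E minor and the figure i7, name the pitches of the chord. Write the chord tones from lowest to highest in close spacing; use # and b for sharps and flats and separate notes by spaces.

E G B D

In E minor, scale degree 1 is E, and the diatonic chord built there is a minor seventh chord.
Stacking thirds from E gives E-G-B-D.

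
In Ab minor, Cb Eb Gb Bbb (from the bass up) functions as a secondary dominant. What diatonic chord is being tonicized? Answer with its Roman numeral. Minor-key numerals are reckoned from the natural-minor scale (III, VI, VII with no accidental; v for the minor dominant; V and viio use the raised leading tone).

The chord is a dominant seventh chord on Cb.
A dominant resolves down a perfect fifth: Cb → Fb. In Ab minor, Fb is scale degree 6, i.e. VI.

VI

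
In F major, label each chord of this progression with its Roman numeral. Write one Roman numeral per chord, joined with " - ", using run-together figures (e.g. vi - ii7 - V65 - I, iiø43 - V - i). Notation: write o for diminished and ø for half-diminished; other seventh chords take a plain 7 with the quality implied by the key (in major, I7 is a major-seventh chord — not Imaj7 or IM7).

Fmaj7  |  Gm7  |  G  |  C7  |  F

I7 - ii7 - V/V - V7 - I

Fmaj7: root F is the tonic; major seventh chord there is I7.
Gm7: root G is the supertonic; minor seventh chord there is ii7.
G: a major triad on G, the applied dominant of V → V/V.
C7 has root C, degree 5 in F major, so V7.
F has root F, degree 1 in F major, so I.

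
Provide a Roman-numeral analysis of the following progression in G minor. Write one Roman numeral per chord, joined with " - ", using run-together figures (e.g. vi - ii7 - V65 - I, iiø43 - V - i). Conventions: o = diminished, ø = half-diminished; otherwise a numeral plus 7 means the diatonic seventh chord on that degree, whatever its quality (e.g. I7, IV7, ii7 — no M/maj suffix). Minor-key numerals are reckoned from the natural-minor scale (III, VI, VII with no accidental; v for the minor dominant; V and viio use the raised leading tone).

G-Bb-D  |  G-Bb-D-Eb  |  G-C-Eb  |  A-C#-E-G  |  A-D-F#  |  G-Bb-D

G-Bb-D has root G, degree 1 in G minor, so i.
G-Bb-D-Eb: major seventh chord on Eb = scale degree 6 → VI65.
G-C-Eb: minor triad on C = scale degree 4 → iv64.
A-C#-E-G: chromatic; A is V of V, so V7/V.
A-D-F# has root D, degree 5 in G minor, so V64.
G-Bb-D: minor triad on G = scale degree 1 → i.

i - VI65 - iv64 - V7/V - V64 - i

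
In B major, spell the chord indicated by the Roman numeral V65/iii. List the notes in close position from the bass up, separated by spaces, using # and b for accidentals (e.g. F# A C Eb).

V65/iii is a secondary dominant — the dominant seventh of iii. iii in B major is D#, so the applied chord's root is A#, a perfect fifth above.
Building a dominant seventh chord on A# gives A#-C##-E#-G#.
The figured bass 65 indicates first inversion, placing the third (C##) in the bass: C##-E#-G#-A#.

C## E# G# A#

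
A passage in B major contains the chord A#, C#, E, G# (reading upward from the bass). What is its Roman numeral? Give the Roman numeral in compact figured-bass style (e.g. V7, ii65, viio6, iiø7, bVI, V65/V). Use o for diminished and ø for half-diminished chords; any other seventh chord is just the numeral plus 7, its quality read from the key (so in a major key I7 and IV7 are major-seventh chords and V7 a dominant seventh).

The pitches A#-C#-E-G# form a half-diminished seventh chord rooted on A#.
A# is scale degree 7 in B major, and a half-diminished seventh chord on that degree is written viiø7.

viiø7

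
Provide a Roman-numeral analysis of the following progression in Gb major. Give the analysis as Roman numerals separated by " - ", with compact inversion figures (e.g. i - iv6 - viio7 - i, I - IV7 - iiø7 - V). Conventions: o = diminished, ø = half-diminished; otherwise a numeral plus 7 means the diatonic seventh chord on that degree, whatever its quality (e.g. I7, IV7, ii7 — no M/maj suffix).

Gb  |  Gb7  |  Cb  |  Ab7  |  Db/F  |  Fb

Gb: root Gb is the tonic; major triad there is I.
Gb7: chromatic; Gb is V of IV, so V7/IV.
Cb has root Cb, degree 4 in Gb major, so IV.
Ab7: a dominant seventh chord on Ab, the applied dominant of V → V7/V.
Db/F has root Db, degree 5 in Gb major, so V6.
Fb: Fb with this quality isn't in the key; it's bVII, borrowed from the parallel minor.

I - V7/IV - IV - V7/V - V6 - bVII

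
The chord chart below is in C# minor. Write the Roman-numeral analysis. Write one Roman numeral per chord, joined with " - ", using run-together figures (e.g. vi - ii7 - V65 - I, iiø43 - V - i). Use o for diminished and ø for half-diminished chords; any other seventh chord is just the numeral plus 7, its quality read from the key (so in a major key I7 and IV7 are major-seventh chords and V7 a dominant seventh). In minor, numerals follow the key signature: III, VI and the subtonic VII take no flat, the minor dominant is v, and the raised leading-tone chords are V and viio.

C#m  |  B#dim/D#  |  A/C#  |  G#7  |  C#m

i - viio6 - VI6 - V7 - i

C#m has root C#, degree 1 in C# minor, so i.
B#dim/D#: root B# is the leading tone; diminished triad there is viio6.
A/C#: major triad on A = scale degree 6 → VI6.
G#7: dominant seventh chord on G# = scale degree 5 → V7.
C#m: root C# is the tonic; minor triad there is i.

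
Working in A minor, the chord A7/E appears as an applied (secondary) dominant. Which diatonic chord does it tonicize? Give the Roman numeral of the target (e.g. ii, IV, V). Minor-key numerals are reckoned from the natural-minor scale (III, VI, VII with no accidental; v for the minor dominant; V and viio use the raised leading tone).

The chord is a dominant seventh chord on A.
A dominant resolves down a perfect fifth: A → D. In A minor, D is scale degree 4, i.e. iv.

iv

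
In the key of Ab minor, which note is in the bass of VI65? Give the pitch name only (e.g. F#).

VI in Ab minor has root Fb; the chord is Fb-Ab-Cb-Eb.
The figure 65 means first inversion — the third is in the bass.

Ab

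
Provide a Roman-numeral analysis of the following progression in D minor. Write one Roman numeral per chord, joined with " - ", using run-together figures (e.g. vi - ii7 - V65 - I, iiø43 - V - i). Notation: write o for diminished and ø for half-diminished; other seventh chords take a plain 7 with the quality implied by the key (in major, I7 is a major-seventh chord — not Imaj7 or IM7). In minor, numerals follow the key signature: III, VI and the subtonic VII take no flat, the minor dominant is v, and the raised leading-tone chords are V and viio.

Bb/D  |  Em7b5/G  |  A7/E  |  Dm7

VI6 - iiø65 - V43 - i7

Bb/D has root Bb, degree 6 in D minor, so VI6.
Em7b5/G has root E, degree 2 in D minor, so iiø65.
A7/E: root A is the dominant; dominant seventh chord there is V43.
Dm7: minor seventh chord on D = scale degree 1 → i7.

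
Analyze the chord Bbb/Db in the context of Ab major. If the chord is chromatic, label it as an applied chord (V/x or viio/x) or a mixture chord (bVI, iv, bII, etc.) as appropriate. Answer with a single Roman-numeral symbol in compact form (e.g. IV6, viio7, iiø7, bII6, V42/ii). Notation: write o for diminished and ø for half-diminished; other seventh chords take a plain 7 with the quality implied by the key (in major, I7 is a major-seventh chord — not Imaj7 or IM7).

bII6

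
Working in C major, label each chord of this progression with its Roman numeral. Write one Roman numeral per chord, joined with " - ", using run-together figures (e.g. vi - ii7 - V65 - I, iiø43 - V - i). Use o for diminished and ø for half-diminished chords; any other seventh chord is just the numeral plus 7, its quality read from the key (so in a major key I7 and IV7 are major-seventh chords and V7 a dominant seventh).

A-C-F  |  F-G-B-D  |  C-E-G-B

IV6 - V42 - I7

A-C-F: root F is the subdominant; major triad there is IV6.
F-G-B-D has root G, degree 5 in C major, so V42.
C-E-G-B: root C is the tonic; major seventh chord there is I7.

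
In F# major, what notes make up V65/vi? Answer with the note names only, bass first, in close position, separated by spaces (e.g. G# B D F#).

C## E# G# A#

The slash means an applied dominant: we want the dominant of vi. In F# major, vi is D# minor, and its dominant is built on A#.
Building a dominant seventh chord on A# gives A#-C##-E#-G#.
The figured bass 65 indicates first inversion, placing the third (C##) in the bass: C##-E#-G#-A#.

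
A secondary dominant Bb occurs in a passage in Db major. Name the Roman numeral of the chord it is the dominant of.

The chord is a major triad on Bb.
A dominant resolves down a perfect fifth: Bb → Eb. In Db major, Eb is scale degree 2, i.e. ii.

ii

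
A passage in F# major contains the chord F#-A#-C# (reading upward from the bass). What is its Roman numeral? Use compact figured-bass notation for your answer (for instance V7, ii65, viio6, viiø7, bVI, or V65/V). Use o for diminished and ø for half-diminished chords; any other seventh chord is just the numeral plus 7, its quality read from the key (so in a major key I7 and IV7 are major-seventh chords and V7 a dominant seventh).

I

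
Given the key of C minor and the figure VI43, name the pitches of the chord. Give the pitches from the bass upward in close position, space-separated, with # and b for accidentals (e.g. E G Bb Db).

Eb G Ab C

In C minor, the submediant is Ab, and the diatonic chord built there is a major seventh chord.
That chord is spelled Ab-C-Eb-G.
The figured bass 43 indicates second inversion, placing the fifth (Eb) in the bass: Eb-G-Ab-C.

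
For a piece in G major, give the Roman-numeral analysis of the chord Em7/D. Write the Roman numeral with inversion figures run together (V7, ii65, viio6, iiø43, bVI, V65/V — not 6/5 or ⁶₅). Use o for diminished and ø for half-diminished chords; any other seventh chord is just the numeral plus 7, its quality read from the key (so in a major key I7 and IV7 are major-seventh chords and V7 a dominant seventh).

The pitches E-G-B-D form a minor seventh chord rooted on E.
In G major, E is the submediant; the diatonic minor seventh chord there is vi7.
With D in the bass the chord is in third inversion, so the figured bass is 42.

vi42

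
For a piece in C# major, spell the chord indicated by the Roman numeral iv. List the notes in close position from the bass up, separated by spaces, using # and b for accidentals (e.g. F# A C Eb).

F# A C#

iv is the minor subdominant, borrowed from the parallel minor. In C# major that root is F#.
So the chord is F#-A-C#, a minor triad.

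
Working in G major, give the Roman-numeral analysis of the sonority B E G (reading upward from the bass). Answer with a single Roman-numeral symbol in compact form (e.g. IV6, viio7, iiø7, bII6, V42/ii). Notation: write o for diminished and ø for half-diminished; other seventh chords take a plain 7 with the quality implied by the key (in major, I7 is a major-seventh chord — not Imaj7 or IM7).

Stacked in thirds the chord is E-G-B: a minor triad on E.
In G major, E is the submediant; the diatonic minor triad there is vi.
With B in the bass the chord is in second inversion, so the figured bass is 64.

vi64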